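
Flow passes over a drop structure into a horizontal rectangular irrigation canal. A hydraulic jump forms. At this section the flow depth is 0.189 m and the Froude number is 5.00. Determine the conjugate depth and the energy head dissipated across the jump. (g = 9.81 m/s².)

y₂ = 1.25 m; ΔE = 1.25 m

Fr₁ = 5.00 (given).
Sequent-depth ratio: y₂/y₁ = ½[√(1 + 8Fr₁²) − 1] = ½[√201.0 − 1] = 6.59.
y₂ = 6.59 × 0.189 = 1.25 m.
V₁ = Fr₁·√(g·y₁) = 5.00×√(9.81×0.189) = 6.81 m/s; q = V₁·y₁ = 1.29 m²/s. V₂ = q/y₂ = 1.29/1.25 = 1.03 m/s. E₁ = y₁ + V₁²/2g = 2.55 m; E₂ = y₂ + V₂²/2g = 1.30 m. ΔE = E₁ − E₂ = 1.25 m.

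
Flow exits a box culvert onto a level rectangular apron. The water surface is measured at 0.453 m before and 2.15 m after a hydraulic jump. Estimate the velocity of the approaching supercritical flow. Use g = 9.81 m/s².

For a rectangular channel the momentum equation gives q² = ½·g·y₁·y₂·(y₁ + y₂) = ½×9.81×0.453×2.15×2.60 = 12.4.
q = √12.4 = 3.53 m²/s.
V₁ = q/y₁ = 3.53/0.453 = 7.78 m/s.

V₁ = 7.78 m/s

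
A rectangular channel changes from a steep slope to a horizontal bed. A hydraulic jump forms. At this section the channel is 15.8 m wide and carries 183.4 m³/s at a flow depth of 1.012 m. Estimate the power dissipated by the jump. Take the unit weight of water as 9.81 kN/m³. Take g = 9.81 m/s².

P = 4825 kW

q = Q/b = 183.4/15.8 = 11.61 m²/s; V₁ = q/y₁ = 11.47 m/s. Fr₁ = V₁/√(g·y₁) = 3.640.
From the momentum equation for a rectangular channel, y₂/y₁ = ½[√(1 + 8Fr₁²) − 1] = ½[√107.01 − 1] = 4.672.
y₂ = 4.672 × 1.012 = 4.728 m.
V₂ = q/y₂ = 11.61/4.728 = 2.455 m/s. E₁ = y₁ + V₁²/2g = 7.717 m; E₂ = y₂ + V₂²/2g = 5.036 m. ΔE = E₁ − E₂ = 2.682 m.
P = γ·Q·ΔE = 9.81 × 183.4 × 2.682 = 4825 kW.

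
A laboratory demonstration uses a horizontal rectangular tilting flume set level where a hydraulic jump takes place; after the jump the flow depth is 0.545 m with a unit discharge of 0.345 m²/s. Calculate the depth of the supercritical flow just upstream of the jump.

V₂ = q/y₂ = 0.345/0.545 = 0.633 m/s; Fr₂ = V₂/√(g·y₂) = 0.274.
From the momentum equation (using Fr₂), y₁/y₂ = ½[√(1 + 8Fr₂²) − 1] = ½[√1.600 − 1] = 0.132.
y₁ = 0.132 × 0.545 = 0.0721 m.

y₁ = 0.0721 m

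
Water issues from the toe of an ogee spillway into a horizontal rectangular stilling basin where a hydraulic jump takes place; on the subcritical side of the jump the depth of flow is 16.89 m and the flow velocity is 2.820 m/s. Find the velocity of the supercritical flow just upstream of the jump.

Fr₂ = V₂/√(g·y₂) = 2.820/√(9.81×16.89) = 0.2191.
Since the conjugate-depth ratio holds either way, y₁/y₂ = ½[√(1 + 8Fr₂²) − 1] = ½[√1.3840 − 1] = 0.08821.
y₁ = 0.08821 × 16.89 = 1.490 m.
V₁ = q/y₁ = 47.63/1.490 = 31.97 m/s.

V₁ = 31.97 m/s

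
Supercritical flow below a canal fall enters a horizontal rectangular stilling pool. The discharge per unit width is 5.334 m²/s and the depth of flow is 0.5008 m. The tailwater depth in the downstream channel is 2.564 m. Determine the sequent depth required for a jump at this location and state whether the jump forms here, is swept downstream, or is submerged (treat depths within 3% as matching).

y₂ = 3.162 m; the jump is swept downstream

V₁ = q/y₁ = 5.334/0.5008 = 10.65 m/s. Fr₁ = V₁/√(g·y₁) = 10.65/√(9.81×0.5008) = 4.805.
Sequent-depth ratio: y₂/y₁ = ½[√(1 + 8Fr₁²) − 1] = ½[√185.73 − 1] = 6.314.
y₂ = 6.314 × 0.5008 = 3.162 m.
Tailwater y_tw = 2.564 m: y_tw < y₂, so the jump is swept downstream.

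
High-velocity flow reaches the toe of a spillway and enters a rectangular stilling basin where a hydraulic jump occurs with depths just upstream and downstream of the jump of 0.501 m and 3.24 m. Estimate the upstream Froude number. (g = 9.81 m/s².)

For a rectangular channel the momentum equation gives q² = ½·g·y₁·y₂·(y₁ + y₂) = ½×9.81×0.501×3.24×3.74 = 29.8.
q = √29.8 = 5.46 m²/s.
V₁ = q/y₁ = 10.9 m/s; Fr₁ = V₁/√(g·y₁) = 4.91.

Fr₁ = 4.91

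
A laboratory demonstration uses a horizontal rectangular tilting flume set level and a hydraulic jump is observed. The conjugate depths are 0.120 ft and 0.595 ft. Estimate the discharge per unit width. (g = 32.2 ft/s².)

For a rectangular channel the momentum equation gives q² = ½·g·y₁·y₂·(y₁ + y₂) = ½×32.2×0.120×0.595×0.715 = 0.822.
q = √0.822 = 0.907 ft²/s.

q = 0.907 ft²/s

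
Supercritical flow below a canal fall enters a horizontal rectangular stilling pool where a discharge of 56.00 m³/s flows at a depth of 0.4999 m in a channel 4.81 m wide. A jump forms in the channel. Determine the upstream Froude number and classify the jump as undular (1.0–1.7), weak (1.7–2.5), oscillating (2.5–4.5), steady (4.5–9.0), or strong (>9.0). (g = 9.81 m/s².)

Fr₁ = 10.52; strong jump

q = Q/b = 56.00/4.81 = 11.64 m²/s; V₁ = q/y₁ = 23.29 m/s. Fr₁ = V₁/√(g·y₁) = 10.52.
Fr₁ = 10.52 lies in the strong range.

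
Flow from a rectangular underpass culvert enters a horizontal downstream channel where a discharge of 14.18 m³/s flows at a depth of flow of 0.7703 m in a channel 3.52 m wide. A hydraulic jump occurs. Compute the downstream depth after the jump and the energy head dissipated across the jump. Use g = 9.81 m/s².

q = Q/b = 14.18/3.52 = 4.028 m²/s; V₁ = q/y₁ = 5.230 m/s. Fr₁ = V₁/√(g·y₁) = 1.902.
Bélanger equation: y₂/y₁ = ½[√(1 + 8Fr₁²) − 1] = ½[√29.954 − 1] = 2.237.
y₂ = 2.237 × 0.7703 = 1.723 m.
V₂ = q/y₂ = 4.028/1.723 = 2.338 m/s. E₁ = y₁ + V₁²/2g = 2.164 m; E₂ = y₂ + V₂²/2g = 2.001 m. ΔE = E₁ − E₂ = 0.1628 m.

y₂ = 1.723 m; ΔE = 0.1628 m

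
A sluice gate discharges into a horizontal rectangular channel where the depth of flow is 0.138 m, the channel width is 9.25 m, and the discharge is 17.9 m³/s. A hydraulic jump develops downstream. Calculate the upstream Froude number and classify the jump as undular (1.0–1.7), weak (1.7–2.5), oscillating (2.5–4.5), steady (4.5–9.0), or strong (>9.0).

Fr₁ = 12.1; strong jump

q = Q/b = 17.9/9.25 = 1.94 m²/s; V₁ = q/y₁ = 14.0 m/s. Fr₁ = V₁/√(g·y₁) = 12.1.
Fr₁ = 12.1 lies in the strong range.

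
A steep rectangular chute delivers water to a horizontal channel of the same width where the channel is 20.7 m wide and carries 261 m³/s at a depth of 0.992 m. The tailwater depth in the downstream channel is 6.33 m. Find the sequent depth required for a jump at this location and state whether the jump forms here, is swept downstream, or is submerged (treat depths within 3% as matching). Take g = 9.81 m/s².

y₂ = 5.24 m; the jump is submerged

q = Q/b = 261/20.7 = 12.6 m²/s; V₁ = q/y₁ = 12.7 m/s. Fr₁ = V₁/√(g·y₁) = 4.07.
By Bélanger, y₂/y₁ = ½[√(1 + 8Fr₁²) − 1] = ½[√133.8 − 1] = 5.28.
y₂ = 5.28 × 0.992 = 5.24 m.
Tailwater y_tw = 6.33 m: y_tw > y₂, so the jump is submerged.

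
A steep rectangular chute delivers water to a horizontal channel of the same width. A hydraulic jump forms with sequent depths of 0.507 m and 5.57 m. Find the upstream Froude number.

For a rectangular channel the momentum equation gives q² = ½·g·y₁·y₂·(y₁ + y₂) = ½×9.81×0.507×5.57×6.08 = 84.2.
q = √84.2 = 9.17 m²/s.
V₁ = q/y₁ = 18.1 m/s; Fr₁ = V₁/√(g·y₁) = 8.11.

Fr₁ = 8.11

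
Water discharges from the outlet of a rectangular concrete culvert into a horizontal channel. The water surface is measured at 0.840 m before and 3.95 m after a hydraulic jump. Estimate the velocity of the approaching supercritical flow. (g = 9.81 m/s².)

For a rectangular channel the momentum equation gives q² = ½·g·y₁·y₂·(y₁ + y₂) = ½×9.81×0.840×3.95×4.79 = 78.0.
q = √78.0 = 8.83 m²/s.
V₁ = q/y₁ = 8.83/0.840 = 10.5 m/s.

V₁ = 10.5 m/s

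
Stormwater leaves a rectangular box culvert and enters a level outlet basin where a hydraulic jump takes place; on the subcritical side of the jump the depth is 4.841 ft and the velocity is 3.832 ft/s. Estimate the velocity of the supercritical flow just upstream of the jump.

Fr₂ = V₂/√(g·y₂) = 3.832/√(32.2×4.841) = 0.3069.
From the momentum equation (using Fr₂), y₁/y₂ = ½[√(1 + 8Fr₂²) − 1] = ½[√1.7536 − 1] = 0.1621.
y₁ = 0.1621 × 4.841 = 0.7848 ft.
V₁ = q/y₁ = 18.55/0.7848 = 23.64 ft/s.

V₁ = 23.64 ft/s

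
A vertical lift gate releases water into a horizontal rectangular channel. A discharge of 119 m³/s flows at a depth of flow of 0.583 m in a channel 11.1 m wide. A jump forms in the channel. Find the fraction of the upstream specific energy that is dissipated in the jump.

q = Q/b = 119/11.1 = 10.7 m²/s; V₁ = q/y₁ = 18.4 m/s. Fr₁ = V₁/√(g·y₁) = 7.69.
Conjugate-depth relation: y₂/y₁ = ½[√(1 + 8Fr₁²) − 1] = ½[√474.0 − 1] = 10.4.
y₂ = 10.4 × 0.583 = 6.05 m.
E₁ = y₁ + V₁²/2g = 17.8 m. ΔE = (y₂ − y₁)³/(4y₁y₂) = 11.6 m. ΔE/E₁ = 11.6/17.8 = 0.651.

ΔE/E₁ = 0.651 (65.1%)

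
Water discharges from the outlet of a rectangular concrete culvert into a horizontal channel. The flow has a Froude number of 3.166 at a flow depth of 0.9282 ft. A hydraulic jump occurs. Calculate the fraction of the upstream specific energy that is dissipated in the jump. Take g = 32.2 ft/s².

ΔE/E₁ = 0.282 (28.2%)

Fr₁ = 3.166 (given).
Sequent-depth ratio: y₂/y₁ = ½[√(1 + 8Fr₁²) − 1] = ½[√81.188 − 1] = 4.005.
y₂ = 4.005 × 0.9282 = 3.718 ft.
E₁ = y₁(1 + Fr₁²/2) = 0.9282×(1 + 3.166²/2) = 5.580 ft. ΔE = (y₂ − y₁)³/(4y₁y₂) = 1.572 ft. ΔE/E₁ = 1.572/5.580 = 0.282.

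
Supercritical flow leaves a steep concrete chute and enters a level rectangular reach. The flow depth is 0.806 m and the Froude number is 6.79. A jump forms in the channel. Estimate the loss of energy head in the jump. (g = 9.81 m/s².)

Fr₁ = 6.79 (given).
Sequent-depth ratio: y₂/y₁ = ½[√(1 + 8Fr₁²) − 1] = ½[√369.8 − 1] = 9.12.
y₂ = 9.12 × 0.806 = 7.35 m.
V₁ = Fr₁·√(g·y₁) = 6.79×√(9.81×0.806) = 19.1 m/s; q = V₁·y₁ = 15.4 m²/s. V₂ = q/y₂ = 15.4/7.35 = 2.09 m/s. E₁ = y₁ + V₁²/2g = 19.4 m; E₂ = y₂ + V₂²/2g = 7.57 m. ΔE = E₁ − E₂ = 11.8 m.

ΔE = 11.8 m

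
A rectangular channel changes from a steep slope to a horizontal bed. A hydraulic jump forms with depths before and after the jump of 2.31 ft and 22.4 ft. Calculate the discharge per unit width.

For a rectangular channel the momentum equation gives q² = ½·g·y₁·y₂·(y₁ + y₂) = ½×32.2×2.31×22.4×24.7 = 20585.
q = √20585 = 143 ft²/s.

q = 143 ft²/s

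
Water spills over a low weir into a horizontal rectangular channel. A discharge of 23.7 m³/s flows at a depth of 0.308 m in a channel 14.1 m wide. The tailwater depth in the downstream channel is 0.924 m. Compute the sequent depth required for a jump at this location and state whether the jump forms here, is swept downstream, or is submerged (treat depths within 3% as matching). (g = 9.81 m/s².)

y₂ = 1.22 m; the jump is swept downstream

q = Q/b = 23.7/14.1 = 1.68 m²/s; V₁ = q/y₁ = 5.46 m/s. Fr₁ = V₁/√(g·y₁) = 3.14.
From the momentum equation for a rectangular channel, y₂/y₁ = ½[√(1 + 8Fr₁²) − 1] = ½[√79.85 − 1] = 3.97.
y₂ = 3.97 × 0.308 = 1.22 m.
Tailwater y_tw = 0.924 m: y_tw < y₂, so the jump is swept downstream.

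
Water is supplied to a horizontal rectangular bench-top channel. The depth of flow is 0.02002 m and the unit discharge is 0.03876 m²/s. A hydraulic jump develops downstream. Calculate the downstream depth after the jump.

V₁ = q/y₁ = 0.03876/0.02002 = 1.936 m/s. Fr₁ = V₁/√(g·y₁) = 1.936/√(9.81×0.02002) = 4.369.
Bélanger equation: y₂/y₁ = ½[√(1 + 8Fr₁²) − 1] = ½[√153.68 − 1] = 5.698.
y₂ = 5.698 × 0.02002 = 0.1141 m.

y₂ = 0.1141 m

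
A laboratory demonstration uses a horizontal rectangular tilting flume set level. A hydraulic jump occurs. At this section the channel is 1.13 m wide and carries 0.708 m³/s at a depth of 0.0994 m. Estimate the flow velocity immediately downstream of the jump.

q = Q/b = 0.708/1.13 = 0.627 m²/s; V₁ = q/y₁ = 6.30 m/s. Fr₁ = V₁/√(g·y₁) = 6.38.
Conjugate-depth relation: y₂/y₁ = ½[√(1 + 8Fr₁²) − 1] = ½[√327.0 − 1] = 8.54.
y₂ = 8.54 × 0.0994 = 0.849 m.
V₂ = q/y₂ = 0.627/0.849 = 0.738 m/s.

V₂ = 0.738 m/s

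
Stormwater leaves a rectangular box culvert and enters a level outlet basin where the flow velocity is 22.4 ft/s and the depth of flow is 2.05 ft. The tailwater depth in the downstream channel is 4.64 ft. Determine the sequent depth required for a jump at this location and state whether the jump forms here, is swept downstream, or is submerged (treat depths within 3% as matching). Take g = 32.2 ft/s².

y₂ = 7.03 ft; the jump is swept downstream

Fr₁ = V₁/√(g·y₁) = 22.4/√(32.2×2.05) = 2.76.
Bélanger equation: y₂/y₁ = ½[√(1 + 8Fr₁²) − 1] = ½[√61.81 − 1] = 3.43.
y₂ = 3.43 × 2.05 = 7.03 ft.
Tailwater y_tw = 4.64 ft: y_tw < y₂, so the jump is swept downstream.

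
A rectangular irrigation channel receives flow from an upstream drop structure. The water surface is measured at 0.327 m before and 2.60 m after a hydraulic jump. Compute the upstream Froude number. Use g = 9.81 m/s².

For a rectangular channel the momentum equation gives q² = ½·g·y₁·y₂·(y₁ + y₂) = ½×9.81×0.327×2.60×2.93 = 12.2.
q = √12.2 = 3.49 m²/s.
V₁ = q/y₁ = 10.7 m/s; Fr₁ = V₁/√(g·y₁) = 5.97.

Fr₁ = 5.97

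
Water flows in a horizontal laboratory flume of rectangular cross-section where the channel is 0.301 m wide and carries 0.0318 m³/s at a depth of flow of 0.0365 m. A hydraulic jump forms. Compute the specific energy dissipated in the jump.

q = Q/b = 0.0318/0.301 = 0.106 m²/s; V₁ = q/y₁ = 2.89 m/s. Fr₁ = V₁/√(g·y₁) = 4.84.
From the momentum equation for a rectangular channel, y₂/y₁ = ½[√(1 + 8Fr₁²) − 1] = ½[√188.2 − 1] = 6.36.
y₂ = 6.36 × 0.0365 = 0.232 m.
Head loss: ΔE = (y₂ − y₁)³/(4y₁y₂) = (0.232 − 0.0365)³/(4×0.0365×0.232) = 0.00748/0.0339 = 0.221 m.

ΔE = 0.221 m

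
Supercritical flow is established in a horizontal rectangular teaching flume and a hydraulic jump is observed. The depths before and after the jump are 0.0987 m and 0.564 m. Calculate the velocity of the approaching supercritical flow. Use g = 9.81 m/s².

For a rectangular channel the momentum equation gives q² = ½·g·y₁·y₂·(y₁ + y₂) = ½×9.81×0.0987×0.564×0.663 = 0.181.
q = √0.181 = 0.425 m²/s.
V₁ = q/y₁ = 0.425/0.0987 = 4.31 m/s.

V₁ = 4.31 m/s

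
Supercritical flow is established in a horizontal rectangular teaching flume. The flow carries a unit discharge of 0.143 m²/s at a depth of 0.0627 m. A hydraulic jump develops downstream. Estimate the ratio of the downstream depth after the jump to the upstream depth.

y₂/y₁ = 3.64

V₁ = q/y₁ = 0.143/0.0627 = 2.28 m/s. Fr₁ = V₁/√(g·y₁) = 2.28/√(9.81×0.0627) = 2.91.
From the momentum equation for a rectangular channel, y₂/y₁ = ½[√(1 + 8Fr₁²) − 1] = ½[√68.65 − 1] = 3.64.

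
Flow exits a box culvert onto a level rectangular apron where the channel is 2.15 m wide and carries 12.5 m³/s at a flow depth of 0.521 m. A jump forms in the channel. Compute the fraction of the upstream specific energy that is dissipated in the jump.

ΔE/E₁ = 0.485 (48.5%)

q = Q/b = 12.5/2.15 = 5.81 m²/s; V₁ = q/y₁ = 11.2 m/s. Fr₁ = V₁/√(g·y₁) = 4.94.
Bélanger equation: y₂/y₁ = ½[√(1 + 8Fr₁²) − 1] = ½[√195.9 − 1] = 6.50.
y₂ = 6.50 × 0.521 = 3.39 m.
E₁ = y₁ + V₁²/2g = 6.87 m. ΔE = (y₂ − y₁)³/(4y₁y₂) = 3.33 m. ΔE/E₁ = 3.33/6.87 = 0.485.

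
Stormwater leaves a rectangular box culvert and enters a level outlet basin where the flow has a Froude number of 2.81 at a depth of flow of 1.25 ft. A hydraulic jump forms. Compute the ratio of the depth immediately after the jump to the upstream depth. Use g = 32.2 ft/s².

y₂/y₁ = 3.51

Fr₁ = 2.81 (given).
Conjugate-depth relation: y₂/y₁ = ½[√(1 + 8Fr₁²) − 1] = ½[√64.17 − 1] = 3.51.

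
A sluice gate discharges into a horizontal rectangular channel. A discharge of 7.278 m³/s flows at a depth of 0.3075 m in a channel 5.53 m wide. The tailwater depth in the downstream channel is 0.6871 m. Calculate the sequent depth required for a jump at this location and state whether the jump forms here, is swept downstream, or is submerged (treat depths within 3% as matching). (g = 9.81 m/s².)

q = Q/b = 7.278/5.53 = 1.316 m²/s; V₁ = q/y₁ = 4.280 m/s. Fr₁ = V₁/√(g·y₁) = 2.464.
Bélanger equation: y₂/y₁ = ½[√(1 + 8Fr₁²) − 1] = ½[√49.580 − 1] = 3.021.
y₂ = 3.021 × 0.3075 = 0.9289 m.
Tailwater y_tw = 0.6871 m: y_tw < y₂, so the jump is swept downstream.

y₂ = 0.9289 m; the jump is swept downstream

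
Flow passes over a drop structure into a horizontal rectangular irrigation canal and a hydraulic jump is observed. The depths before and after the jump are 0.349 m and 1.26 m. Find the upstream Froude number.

For a rectangular channel the momentum equation gives q² = ½·g·y₁·y₂·(y₁ + y₂) = ½×9.81×0.349×1.26×1.61 = 3.47.
q = √3.47 = 1.86 m²/s.
V₁ = q/y₁ = 5.34 m/s; Fr₁ = V₁/√(g·y₁) = 2.88.

Fr₁ = 2.88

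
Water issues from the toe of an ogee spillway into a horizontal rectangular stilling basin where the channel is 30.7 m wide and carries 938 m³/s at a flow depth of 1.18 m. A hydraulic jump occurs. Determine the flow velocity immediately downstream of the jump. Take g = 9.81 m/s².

q = Q/b = 938/30.7 = 30.6 m²/s; V₁ = q/y₁ = 25.9 m/s. Fr₁ = V₁/√(g·y₁) = 7.61.
Bélanger equation: y₂/y₁ = ½[√(1 + 8Fr₁²) − 1] = ½[√464.3 − 1] = 10.3.
y₂ = 10.3 × 1.18 = 12.1 m.
V₂ = q/y₂ = 30.6/12.1 = 2.52 m/s.

V₂ = 2.52 m/s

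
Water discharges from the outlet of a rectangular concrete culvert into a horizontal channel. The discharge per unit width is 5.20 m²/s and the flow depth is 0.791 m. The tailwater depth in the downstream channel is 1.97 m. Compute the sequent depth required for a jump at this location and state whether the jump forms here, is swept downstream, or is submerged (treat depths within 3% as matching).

V₁ = q/y₁ = 5.20/0.791 = 6.57 m/s. Fr₁ = V₁/√(g·y₁) = 6.57/√(9.81×0.791) = 2.36.
Bélanger equation: y₂/y₁ = ½[√(1 + 8Fr₁²) − 1] = ½[√45.56 − 1] = 2.87.
y₂ = 2.87 × 0.791 = 2.27 m.
Tailwater y_tw = 1.97 m: y_tw < y₂, so the jump is swept downstream.

y₂ = 2.27 m; the jump is swept downstream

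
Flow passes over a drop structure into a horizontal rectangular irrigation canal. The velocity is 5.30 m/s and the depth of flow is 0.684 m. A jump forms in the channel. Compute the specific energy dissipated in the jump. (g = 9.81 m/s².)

Fr₁ = V₁/√(g·y₁) = 5.30/√(9.81×0.684) = 2.05.
Sequent-depth ratio: y₂/y₁ = ½[√(1 + 8Fr₁²) − 1] = ½[√34.49 − 1] = 2.44.
y₂ = 2.44 × 0.684 = 1.67 m.
Head loss: ΔE = (y₂ − y₁)³/(4y₁y₂) = (1.67 − 0.684)³/(4×0.684×1.67) = 0.948/4.56 = 0.208 m.

ΔE = 0.208 m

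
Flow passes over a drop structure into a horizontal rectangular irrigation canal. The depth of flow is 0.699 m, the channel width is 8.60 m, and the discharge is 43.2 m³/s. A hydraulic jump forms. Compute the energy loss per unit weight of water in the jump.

ΔE = 0.719 m

q = Q/b = 43.2/8.60 = 5.02 m²/s; V₁ = q/y₁ = 7.19 m/s. Fr₁ = V₁/√(g·y₁) = 2.74.
Sequent-depth ratio: y₂/y₁ = ½[√(1 + 8Fr₁²) − 1] = ½[√61.25 − 1] = 3.41.
y₂ = 3.41 × 0.699 = 2.39 m.
Head loss: ΔE = (y₂ − y₁)³/(4y₁y₂) = (2.39 − 0.699)³/(4×0.699×2.39) = 4.80/6.67 = 0.719 m.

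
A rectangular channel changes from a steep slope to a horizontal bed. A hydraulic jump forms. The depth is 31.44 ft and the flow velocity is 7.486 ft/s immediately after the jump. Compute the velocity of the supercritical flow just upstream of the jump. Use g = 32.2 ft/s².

Fr₂ = V₂/√(g·y₂) = 7.486/√(32.2×31.44) = 0.2353.
Applying the sequent-depth relation in reverse, y₁/y₂ = ½[√(1 + 8Fr₂²) − 1] = ½[√1.4428 − 1] = 0.1006.
y₁ = 0.1006 × 31.44 = 3.163 ft.
V₁ = q/y₁ = 235.4/3.163 = 74.42 ft/s.

V₁ = 74.42 ft/s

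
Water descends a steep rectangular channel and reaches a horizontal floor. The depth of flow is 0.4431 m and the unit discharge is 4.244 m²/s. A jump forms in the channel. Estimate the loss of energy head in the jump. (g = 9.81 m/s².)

V₁ = q/y₁ = 4.244/0.4431 = 9.578 m/s. Fr₁ = V₁/√(g·y₁) = 9.578/√(9.81×0.4431) = 4.594.
Sequent-depth ratio: y₂/y₁ = ½[√(1 + 8Fr₁²) − 1] = ½[√169.84 − 1] = 6.016.
y₂ = 6.016 × 0.4431 = 2.666 m.
V₂ = q/y₂ = 4.244/2.666 = 1.592 m/s. E₁ = y₁ + V₁²/2g = 5.119 m; E₂ = y₂ + V₂²/2g = 2.795 m. ΔE = E₁ − E₂ = 2.324 m.

ΔE = 2.324 m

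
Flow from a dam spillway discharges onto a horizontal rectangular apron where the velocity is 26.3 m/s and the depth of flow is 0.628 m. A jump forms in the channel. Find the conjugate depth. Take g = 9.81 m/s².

Fr₁ = V₁/√(g·y₁) = 26.3/√(9.81×0.628) = 10.6.
By Bélanger, y₂/y₁ = ½[√(1 + 8Fr₁²) − 1] = ½[√899.2 − 1] = 14.5.
y₂ = 14.5 × 0.628 = 9.10 m.

y₂ = 9.10 m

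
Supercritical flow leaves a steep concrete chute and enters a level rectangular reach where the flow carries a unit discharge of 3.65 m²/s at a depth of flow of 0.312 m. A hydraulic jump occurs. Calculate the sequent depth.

V₁ = q/y₁ = 3.65/0.312 = 11.7 m/s. Fr₁ = V₁/√(g·y₁) = 11.7/√(9.81×0.312) = 6.69.
From the momentum equation for a rectangular channel, y₂/y₁ = ½[√(1 + 8Fr₁²) − 1] = ½[√358.7 − 1] = 8.97.
y₂ = 8.97 × 0.312 = 2.80 m.

y₂ = 2.80 m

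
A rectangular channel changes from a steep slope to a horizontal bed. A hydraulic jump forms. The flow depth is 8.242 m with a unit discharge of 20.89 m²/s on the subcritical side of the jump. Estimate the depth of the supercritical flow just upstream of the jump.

y₁ = 1.149 m

V₂ = q/y₂ = 20.89/8.242 = 2.535 m/s; Fr₂ = V₂/√(g·y₂) = 0.2819.
From the momentum equation (using Fr₂), y₁/y₂ = ½[√(1 + 8Fr₂²) − 1] = ½[√1.6356 − 1] = 0.1395.
y₁ = 0.1395 × 8.242 = 1.149 m.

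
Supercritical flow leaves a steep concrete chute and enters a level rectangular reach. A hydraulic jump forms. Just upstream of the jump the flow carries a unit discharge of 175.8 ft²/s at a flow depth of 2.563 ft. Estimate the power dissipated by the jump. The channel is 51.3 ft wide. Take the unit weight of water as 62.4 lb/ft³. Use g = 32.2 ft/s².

P = 49931 hp

V₁ = q/y₁ = 175.8/2.563 = 68.59 ft/s. Fr₁ = V₁/√(g·y₁) = 68.59/√(32.2×2.563) = 7.550.
Sequent-depth ratio: y₂/y₁ = ½[√(1 + 8Fr₁²) − 1] = ½[√457.06 − 1] = 10.19.
y₂ = 10.19 × 2.563 = 26.12 ft.
V₂ = q/y₂ = 175.8/26.12 = 6.732 ft/s. E₁ = y₁ + V₁²/2g = 75.62 ft; E₂ = y₂ + V₂²/2g = 26.82 ft. ΔE = E₁ − E₂ = 48.80 ft.
Q = q·b = 175.8 × 51.3 = 9019 cfs. P = γ·Q·ΔE/550 = 62.4 × 9019 × 48.80 / 550 = 49931 hp.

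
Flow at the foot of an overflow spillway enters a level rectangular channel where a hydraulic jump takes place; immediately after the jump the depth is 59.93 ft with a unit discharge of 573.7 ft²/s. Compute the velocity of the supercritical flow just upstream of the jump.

V₁ = 109.6 ft/s

V₂ = q/y₂ = 573.7/59.93 = 9.573 ft/s; Fr₂ = V₂/√(g·y₂) = 0.2179.
The Bélanger relation is symmetric: y₁/y₂ = ½[√(1 + 8Fr₂²) − 1] = ½[√1.3799 − 1] = 0.08735.
y₁ = 0.08735 × 59.93 = 5.235 ft.
V₁ = q/y₁ = 573.7/5.235 = 109.6 ft/s.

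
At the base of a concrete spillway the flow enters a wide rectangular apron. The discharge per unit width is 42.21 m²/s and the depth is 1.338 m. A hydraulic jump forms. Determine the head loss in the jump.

ΔE = 35.88 m

V₁ = q/y₁ = 42.21/1.338 = 31.55 m/s. Fr₁ = V₁/√(g·y₁) = 31.55/√(9.81×1.338) = 8.708.
Bélanger equation: y₂/y₁ = ½[√(1 + 8Fr₁²) − 1] = ½[√607.57 − 1] = 11.82.
y₂ = 11.82 × 1.338 = 15.82 m.
Head loss: ΔE = (y₂ − y₁)³/(4y₁y₂) = (15.82 − 1.338)³/(4×1.338×15.82) = 3038/84.67 = 35.88 m.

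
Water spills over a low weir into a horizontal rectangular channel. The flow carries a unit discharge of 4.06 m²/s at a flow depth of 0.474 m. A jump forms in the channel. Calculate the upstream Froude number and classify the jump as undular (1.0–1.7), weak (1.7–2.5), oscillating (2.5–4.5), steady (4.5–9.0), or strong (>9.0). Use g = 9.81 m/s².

Fr₁ = 3.97; oscillating jump

V₁ = q/y₁ = 4.06/0.474 = 8.57 m/s. Fr₁ = V₁/√(g·y₁) = 8.57/√(9.81×0.474) = 3.97.
Fr₁ = 3.97 lies in the oscillating range.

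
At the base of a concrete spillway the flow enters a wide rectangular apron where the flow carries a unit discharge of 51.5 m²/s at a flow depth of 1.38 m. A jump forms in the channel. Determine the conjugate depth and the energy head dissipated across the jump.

y₂ = 19.1 m; ΔE = 52.9 m

V₁ = q/y₁ = 51.5/1.38 = 37.3 m/s. Fr₁ = V₁/√(g·y₁) = 37.3/√(9.81×1.38) = 10.1.
Bélanger equation: y₂/y₁ = ½[√(1 + 8Fr₁²) − 1] = ½[√824.0 − 1] = 13.9.
y₂ = 13.9 × 1.38 = 19.1 m.
V₂ = q/y₂ = 51.5/19.1 = 2.69 m/s. E₁ = y₁ + V₁²/2g = 72.4 m; E₂ = y₂ + V₂²/2g = 19.5 m. ΔE = E₁ − E₂ = 52.9 m.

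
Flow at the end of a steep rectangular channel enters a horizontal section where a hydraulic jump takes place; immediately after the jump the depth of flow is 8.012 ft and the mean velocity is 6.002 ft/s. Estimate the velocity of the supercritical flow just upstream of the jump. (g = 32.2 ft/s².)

Fr₂ = V₂/√(g·y₂) = 6.002/√(32.2×8.012) = 0.3737.
Since the conjugate-depth ratio holds either way, y₁/y₂ = ½[√(1 + 8Fr₂²) − 1] = ½[√2.1171 − 1] = 0.2275.
y₁ = 0.2275 × 8.012 = 1.823 ft.
V₁ = q/y₁ = 48.09/1.823 = 26.38 ft/s.

V₁ = 26.38 ft/s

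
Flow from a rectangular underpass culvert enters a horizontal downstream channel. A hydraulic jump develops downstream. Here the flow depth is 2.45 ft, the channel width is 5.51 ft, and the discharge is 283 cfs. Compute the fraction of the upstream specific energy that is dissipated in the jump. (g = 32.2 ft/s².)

ΔE/E₁ = 0.151 (15.1%)

q = Q/b = 283/5.51 = 51.4 ft²/s; V₁ = q/y₁ = 21.0 ft/s. Fr₁ = V₁/√(g·y₁) = 2.36.
By Bélanger, y₂/y₁ = ½[√(1 + 8Fr₁²) − 1] = ½[√45.57 − 1] = 2.88.
y₂ = 2.88 × 2.45 = 7.04 ft.
E₁ = y₁ + V₁²/2g = 9.27 ft. ΔE = (y₂ − y₁)³/(4y₁y₂) = 1.40 ft. ΔE/E₁ = 1.40/9.27 = 0.151.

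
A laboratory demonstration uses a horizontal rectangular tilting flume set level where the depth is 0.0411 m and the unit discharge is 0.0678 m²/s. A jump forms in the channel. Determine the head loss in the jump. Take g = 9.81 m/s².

V₁ = q/y₁ = 0.0678/0.0411 = 1.65 m/s. Fr₁ = V₁/√(g·y₁) = 1.65/√(9.81×0.0411) = 2.60.
Bélanger equation: y₂/y₁ = ½[√(1 + 8Fr₁²) − 1] = ½[√55.00 − 1] = 3.21.
y₂ = 3.21 × 0.0411 = 0.132 m.
Head loss: ΔE = (y₂ − y₁)³/(4y₁y₂) = (0.132 − 0.0411)³/(4×0.0411×0.132) = 0.000747/0.0217 = 0.0345 m.

ΔE = 0.0345 m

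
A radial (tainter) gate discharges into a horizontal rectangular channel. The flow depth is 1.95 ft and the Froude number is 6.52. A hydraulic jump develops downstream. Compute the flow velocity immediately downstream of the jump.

V₂ = 5.92 ft/s

Fr₁ = 6.52 (given).
By Bélanger, y₂/y₁ = ½[√(1 + 8Fr₁²) − 1] = ½[√341.1 − 1] = 8.73.
y₂ = 8.73 × 1.95 = 17.0 ft.
V₁ = Fr₁·√(g·y₁) = 6.52×√(32.2×1.95) = 51.7 ft/s; q = V₁·y₁ = 101 ft²/s.
V₂ = q/y₂ = 101/17.0 = 5.92 ft/s.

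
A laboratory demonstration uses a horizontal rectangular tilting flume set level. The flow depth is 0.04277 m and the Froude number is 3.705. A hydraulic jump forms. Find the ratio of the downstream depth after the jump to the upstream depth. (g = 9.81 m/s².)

Fr₁ = 3.705 (given).
Conjugate-depth relation: y₂/y₁ = ½[√(1 + 8Fr₁²) − 1] = ½[√110.82 − 1] = 4.763.

y₂/y₁ = 4.763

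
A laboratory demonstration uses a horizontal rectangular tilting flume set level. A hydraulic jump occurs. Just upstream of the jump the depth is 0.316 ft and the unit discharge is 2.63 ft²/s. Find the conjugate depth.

y₂ = 1.02 ft

V₁ = q/y₁ = 2.63/0.316 = 8.32 ft/s. Fr₁ = V₁/√(g·y₁) = 8.32/√(32.2×0.316) = 2.61.
Sequent-depth ratio: y₂/y₁ = ½[√(1 + 8Fr₁²) − 1] = ½[√55.46 − 1] = 3.22.
y₂ = 3.22 × 0.316 = 1.02 ft.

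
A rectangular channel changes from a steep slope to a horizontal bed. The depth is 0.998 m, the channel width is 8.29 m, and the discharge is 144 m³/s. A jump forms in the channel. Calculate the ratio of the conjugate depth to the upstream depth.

y₂/y₁ = 7.38

q = Q/b = 144/8.29 = 17.4 m²/s; V₁ = q/y₁ = 17.4 m/s. Fr₁ = V₁/√(g·y₁) = 5.56.
Bélanger equation: y₂/y₁ = ½[√(1 + 8Fr₁²) − 1] = ½[√248.5 − 1] = 7.38.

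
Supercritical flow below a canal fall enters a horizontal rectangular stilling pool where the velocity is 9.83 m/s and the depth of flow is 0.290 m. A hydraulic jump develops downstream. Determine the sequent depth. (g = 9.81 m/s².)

y₂ = 2.25 m

Fr₁ = V₁/√(g·y₁) = 9.83/√(9.81×0.290) = 5.83.
Bélanger equation: y₂/y₁ = ½[√(1 + 8Fr₁²) − 1] = ½[√272.7 − 1] = 7.76.
y₂ = 7.76 × 0.290 = 2.25 m.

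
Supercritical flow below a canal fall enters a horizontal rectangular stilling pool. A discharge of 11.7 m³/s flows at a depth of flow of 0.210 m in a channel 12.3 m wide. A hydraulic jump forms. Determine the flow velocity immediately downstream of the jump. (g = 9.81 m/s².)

V₂ = 1.13 m/s

q = Q/b = 11.7/12.3 = 0.951 m²/s; V₁ = q/y₁ = 4.53 m/s. Fr₁ = V₁/√(g·y₁) = 3.16.
Sequent-depth ratio: y₂/y₁ = ½[√(1 + 8Fr₁²) − 1] = ½[√80.68 − 1] = 3.99.
y₂ = 3.99 × 0.210 = 0.838 m.
V₂ = q/y₂ = 0.951/0.838 = 1.13 m/s.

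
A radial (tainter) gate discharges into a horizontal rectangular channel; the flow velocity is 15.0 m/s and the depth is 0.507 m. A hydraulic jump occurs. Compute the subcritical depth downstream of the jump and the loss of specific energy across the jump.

Fr₁ = V₁/√(g·y₁) = 15.0/√(9.81×0.507) = 6.73.
By Bélanger, y₂/y₁ = ½[√(1 + 8Fr₁²) − 1] = ½[√362.9 − 1] = 9.03.
y₂ = 9.03 × 0.507 = 4.58 m.
q = V₁·y₁ = 15.0 × 0.507 = 7.61 m²/s. V₂ = q/y₂ = 7.61/4.58 = 1.66 m/s. E₁ = y₁ + V₁²/2g = 12.0 m; E₂ = y₂ + V₂²/2g = 4.72 m. ΔE = E₁ − E₂ = 7.26 m.

y₂ = 4.58 m; ΔE = 7.26 m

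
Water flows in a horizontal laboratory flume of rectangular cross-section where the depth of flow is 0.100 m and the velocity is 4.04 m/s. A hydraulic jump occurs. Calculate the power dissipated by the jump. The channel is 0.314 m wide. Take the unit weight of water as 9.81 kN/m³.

P = 0.464 kW

Fr₁ = V₁/√(g·y₁) = 4.04/√(9.81×0.100) = 4.08.
By Bélanger, y₂/y₁ = ½[√(1 + 8Fr₁²) − 1] = ½[√134.1 − 1] = 5.29.
y₂ = 5.29 × 0.100 = 0.529 m.
q = V₁·y₁ = 4.04 × 0.100 = 0.404 m²/s. V₂ = q/y₂ = 0.404/0.529 = 0.764 m/s. E₁ = y₁ + V₁²/2g = 0.932 m; E₂ = y₂ + V₂²/2g = 0.559 m. ΔE = E₁ − E₂ = 0.373 m.
Q = q·b = 0.404 × 0.314 = 0.127 m³/s. P = γ·Q·ΔE = 9.81 × 0.127 × 0.373 = 0.464 kW.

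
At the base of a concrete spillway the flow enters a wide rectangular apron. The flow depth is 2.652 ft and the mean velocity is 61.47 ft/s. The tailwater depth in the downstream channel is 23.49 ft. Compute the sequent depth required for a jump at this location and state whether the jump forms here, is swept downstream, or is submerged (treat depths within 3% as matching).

Fr₁ = V₁/√(g·y₁) = 61.47/√(32.2×2.652) = 6.652.
From the momentum equation for a rectangular channel, y₂/y₁ = ½[√(1 + 8Fr₁²) − 1] = ½[√354.99 − 1] = 8.921.
y₂ = 8.921 × 2.652 = 23.66 ft.
Tailwater y_tw = 23.49 ft: y_tw ≈ y₂, so the jump forms here.

y₂ = 23.66 ft; the jump forms here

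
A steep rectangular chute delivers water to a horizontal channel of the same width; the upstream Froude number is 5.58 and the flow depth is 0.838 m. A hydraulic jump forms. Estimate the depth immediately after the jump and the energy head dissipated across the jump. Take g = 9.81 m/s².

Fr₁ = 5.58 (given).
Sequent-depth ratio: y₂/y₁ = ½[√(1 + 8Fr₁²) − 1] = ½[√250.1 − 1] = 7.41.
y₂ = 7.41 × 0.838 = 6.21 m.
V₁ = Fr₁·√(g·y₁) = 5.58×√(9.81×0.838) = 16.0 m/s; q = V₁·y₁ = 13.4 m²/s. V₂ = q/y₂ = 13.4/6.21 = 2.16 m/s. E₁ = y₁ + V₁²/2g = 13.9 m; E₂ = y₂ + V₂²/2g = 6.44 m. ΔE = E₁ − E₂ = 7.44 m.

y₂ = 6.21 m; ΔE = 7.44 m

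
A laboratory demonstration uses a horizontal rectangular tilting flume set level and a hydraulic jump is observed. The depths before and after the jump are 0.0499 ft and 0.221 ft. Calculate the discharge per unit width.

q = 0.219 ft²/s

For a rectangular channel the momentum equation gives q² = ½·g·y₁·y₂·(y₁ + y₂) = ½×32.2×0.0499×0.221×0.271 = 0.0481.
q = √0.0481 = 0.219 ft²/s.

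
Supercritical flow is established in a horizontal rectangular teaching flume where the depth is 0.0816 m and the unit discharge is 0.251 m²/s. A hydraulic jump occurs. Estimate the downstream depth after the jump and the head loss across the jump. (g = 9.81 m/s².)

y₂ = 0.358 m; ΔE = 0.181 m

V₁ = q/y₁ = 0.251/0.0816 = 3.08 m/s. Fr₁ = V₁/√(g·y₁) = 3.08/√(9.81×0.0816) = 3.44.
Bélanger equation: y₂/y₁ = ½[√(1 + 8Fr₁²) − 1] = ½[√95.56 − 1] = 4.39.
y₂ = 4.39 × 0.0816 = 0.358 m.
Head loss: ΔE = (y₂ − y₁)³/(4y₁y₂) = (0.358 − 0.0816)³/(4×0.0816×0.358) = 0.0211/0.117 = 0.181 m.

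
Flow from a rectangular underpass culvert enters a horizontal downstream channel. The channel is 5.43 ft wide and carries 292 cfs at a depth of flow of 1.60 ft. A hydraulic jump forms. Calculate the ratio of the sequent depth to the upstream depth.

y₂/y₁ = 6.14

q = Q/b = 292/5.43 = 53.8 ft²/s; V₁ = q/y₁ = 33.6 ft/s. Fr₁ = V₁/√(g·y₁) = 4.68.
Sequent-depth ratio: y₂/y₁ = ½[√(1 + 8Fr₁²) − 1] = ½[√176.4 − 1] = 6.14.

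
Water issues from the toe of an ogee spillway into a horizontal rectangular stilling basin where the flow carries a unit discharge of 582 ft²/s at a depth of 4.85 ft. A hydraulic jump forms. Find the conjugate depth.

V₁ = q/y₁ = 582/4.85 = 120 ft/s. Fr₁ = V₁/√(g·y₁) = 120/√(32.2×4.85) = 9.60.
Bélanger equation: y₂/y₁ = ½[√(1 + 8Fr₁²) − 1] = ½[√738.7 − 1] = 13.1.
y₂ = 13.1 × 4.85 = 63.5 ft.

y₂ = 63.5 ft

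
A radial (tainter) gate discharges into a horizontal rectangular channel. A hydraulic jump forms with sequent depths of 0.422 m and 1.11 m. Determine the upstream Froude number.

Fr₁ = 2.19

For a rectangular channel the momentum equation gives q² = ½·g·y₁·y₂·(y₁ + y₂) = ½×9.81×0.422×1.11×1.53 = 3.52.
q = √3.52 = 1.88 m²/s.
V₁ = q/y₁ = 4.45 m/s; Fr₁ = V₁/√(g·y₁) = 2.19.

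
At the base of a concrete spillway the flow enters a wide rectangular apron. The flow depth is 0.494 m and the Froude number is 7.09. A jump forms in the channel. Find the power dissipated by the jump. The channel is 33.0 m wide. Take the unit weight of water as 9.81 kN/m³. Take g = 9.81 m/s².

Fr₁ = 7.09 (given).
Bélanger equation: y₂/y₁ = ½[√(1 + 8Fr₁²) − 1] = ½[√403.1 − 1] = 9.54.
y₂ = 9.54 × 0.494 = 4.71 m.
V₁ = Fr₁·√(g·y₁) = 7.09×√(9.81×0.494) = 15.6 m/s; q = V₁·y₁ = 7.71 m²/s. V₂ = q/y₂ = 7.71/4.71 = 1.64 m/s. E₁ = y₁ + V₁²/2g = 12.9 m; E₂ = y₂ + V₂²/2g = 4.85 m. ΔE = E₁ − E₂ = 8.06 m.
Q = q·b = 7.71 × 33.0 = 254 m³/s. P = γ·Q·ΔE = 9.81 × 254 × 8.06 = 20122 kW.

P = 20122 kW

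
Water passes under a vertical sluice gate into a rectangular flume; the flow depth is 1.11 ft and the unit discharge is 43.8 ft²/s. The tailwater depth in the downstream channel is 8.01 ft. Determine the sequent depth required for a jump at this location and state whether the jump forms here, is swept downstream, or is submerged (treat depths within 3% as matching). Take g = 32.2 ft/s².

V₁ = q/y₁ = 43.8/1.11 = 39.5 ft/s. Fr₁ = V₁/√(g·y₁) = 39.5/√(32.2×1.11) = 6.60.
From the momentum equation for a rectangular channel, y₂/y₁ = ½[√(1 + 8Fr₁²) − 1] = ½[√349.5 − 1] = 8.85.
y₂ = 8.85 × 1.11 = 9.82 ft.
Tailwater y_tw = 8.01 ft: y_tw < y₂, so the jump is swept downstream.

y₂ = 9.82 ft; the jump is swept downstream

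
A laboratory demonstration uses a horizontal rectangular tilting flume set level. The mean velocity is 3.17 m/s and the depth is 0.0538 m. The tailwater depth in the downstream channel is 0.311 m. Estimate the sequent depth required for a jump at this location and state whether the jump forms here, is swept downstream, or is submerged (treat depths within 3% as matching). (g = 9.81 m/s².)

Fr₁ = V₁/√(g·y₁) = 3.17/√(9.81×0.0538) = 4.36.
Conjugate-depth relation: y₂/y₁ = ½[√(1 + 8Fr₁²) − 1] = ½[√153.3 − 1] = 5.69.
y₂ = 5.69 × 0.0538 = 0.306 m.
Tailwater y_tw = 0.311 m: y_tw ≈ y₂, so the jump forms here.

y₂ = 0.306 m; the jump forms here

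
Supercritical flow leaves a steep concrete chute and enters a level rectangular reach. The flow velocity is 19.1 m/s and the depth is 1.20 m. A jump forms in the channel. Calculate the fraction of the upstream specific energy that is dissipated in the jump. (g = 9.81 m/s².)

Fr₁ = V₁/√(g·y₁) = 19.1/√(9.81×1.20) = 5.57.
Sequent-depth ratio: y₂/y₁ = ½[√(1 + 8Fr₁²) − 1] = ½[√248.9 − 1] = 7.39.
y₂ = 7.39 × 1.20 = 8.87 m.
E₁ = y₁ + V₁²/2g = 19.8 m. ΔE = (y₂ − y₁)³/(4y₁y₂) = 10.6 m. ΔE/E₁ = 10.6/19.8 = 0.535.

ΔE/E₁ = 0.535 (53.5%)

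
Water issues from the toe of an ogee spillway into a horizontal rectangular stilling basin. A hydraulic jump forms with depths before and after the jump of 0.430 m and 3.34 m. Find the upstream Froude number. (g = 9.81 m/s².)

For a rectangular channel the momentum equation gives q² = ½·g·y₁·y₂·(y₁ + y₂) = ½×9.81×0.430×3.34×3.77 = 26.6.
q = √26.6 = 5.15 m²/s.
V₁ = q/y₁ = 12.0 m/s; Fr₁ = V₁/√(g·y₁) = 5.84.

Fr₁ = 5.84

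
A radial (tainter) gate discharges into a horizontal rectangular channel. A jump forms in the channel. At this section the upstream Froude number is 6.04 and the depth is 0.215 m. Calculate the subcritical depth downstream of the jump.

y₂ = 1.73 m

Fr₁ = 6.04 (given).
Sequent-depth ratio: y₂/y₁ = ½[√(1 + 8Fr₁²) − 1] = ½[√292.9 − 1] = 8.06.
y₂ = 8.06 × 0.215 = 1.73 m.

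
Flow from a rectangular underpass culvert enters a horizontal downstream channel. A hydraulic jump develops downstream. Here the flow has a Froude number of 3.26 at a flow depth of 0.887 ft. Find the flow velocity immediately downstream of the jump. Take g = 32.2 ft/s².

V₂ = 4.21 ft/s

Fr₁ = 3.26 (given).
By Bélanger, y₂/y₁ = ½[√(1 + 8Fr₁²) − 1] = ½[√86.02 − 1] = 4.14.
y₂ = 4.14 × 0.887 = 3.67 ft.
V₁ = Fr₁·√(g·y₁) = 3.26×√(32.2×0.887) = 17.4 ft/s; q = V₁·y₁ = 15.5 ft²/s.
V₂ = q/y₂ = 15.5/3.67 = 4.21 ft/s.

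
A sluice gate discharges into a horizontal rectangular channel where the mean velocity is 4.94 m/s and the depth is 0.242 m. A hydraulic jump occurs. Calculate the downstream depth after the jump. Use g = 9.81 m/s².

Fr₁ = V₁/√(g·y₁) = 4.94/√(9.81×0.242) = 3.21.
From the momentum equation for a rectangular channel, y₂/y₁ = ½[√(1 + 8Fr₁²) − 1] = ½[√83.24 − 1] = 4.06.
y₂ = 4.06 × 0.242 = 0.983 m.

y₂ = 0.983 m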